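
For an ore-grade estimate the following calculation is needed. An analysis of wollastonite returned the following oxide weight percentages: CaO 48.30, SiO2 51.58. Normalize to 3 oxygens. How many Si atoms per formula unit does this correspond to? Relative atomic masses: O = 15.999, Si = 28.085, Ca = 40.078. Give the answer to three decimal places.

CaO (M=56.077): mol = 0.86132; Ca = 0.86132, O = 0.86132.
SiO2 (M=60.083): mol = 0.85848; Si = 0.85848, O = 1.71696.
ΣO = 2.57828; factor = 3/ΣO = 1.16357.
Si apfu = 0.85848 × 1.16357 = 0.999.

0.999 Si apfu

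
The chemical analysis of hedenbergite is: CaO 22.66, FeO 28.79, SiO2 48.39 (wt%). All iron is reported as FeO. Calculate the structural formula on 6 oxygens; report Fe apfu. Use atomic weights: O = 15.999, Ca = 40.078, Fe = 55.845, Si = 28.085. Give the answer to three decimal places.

0.995 Fe apfu

CaO (M=56.077): mol = 0.40409; Ca = 0.40409, O = 0.40409.
FeO (M=71.844): mol = 0.40073; Fe = 0.40073, O = 0.40073.
SiO2 (M=60.083): mol = 0.80539; Si = 0.80539, O = 1.61078.
ΣO = 2.41560; factor = 6/ΣO = 2.48385.
Fe apfu = 0.40073 × 2.48385 = 0.995.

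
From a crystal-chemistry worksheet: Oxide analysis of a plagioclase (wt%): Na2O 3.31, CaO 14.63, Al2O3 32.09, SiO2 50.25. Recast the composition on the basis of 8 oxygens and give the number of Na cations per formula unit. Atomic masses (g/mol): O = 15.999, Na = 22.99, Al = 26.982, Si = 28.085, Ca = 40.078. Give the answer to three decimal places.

Na2O: 3.31/61.979 = 0.05341 mol → 0.10682 mol Na, 0.05341 mol O.
CaO: 14.63/56.077 = 0.26089 mol → 0.26089 mol Ca, 0.26089 mol O.
Al2O3: 32.09/101.961 = 0.31473 mol → 0.62946 mol Al, 0.94419 mol O.
SiO2: 50.25/60.083 = 0.83634 mol → 0.83634 mol Si, 1.67268 mol O.
Total oxygen = 2.93117 mol. Normalization factor = 8/2.93117 = 2.72929.
Na per 8 O = 0.10682 × 2.72929 = 0.292.

0.292 Na apfu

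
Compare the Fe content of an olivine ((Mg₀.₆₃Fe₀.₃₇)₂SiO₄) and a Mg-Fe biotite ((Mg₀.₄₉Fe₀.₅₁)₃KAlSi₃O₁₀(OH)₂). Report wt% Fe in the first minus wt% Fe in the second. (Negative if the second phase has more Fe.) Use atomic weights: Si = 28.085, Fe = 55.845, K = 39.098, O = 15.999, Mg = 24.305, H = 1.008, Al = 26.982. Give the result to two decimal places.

6.84 percentage points

First mineral: 41.325 g Fe in 164.031 g formula = 25.19 wt% Fe.
Second mineral: 85.443 g Fe in 465.510 g formula = 18.35 wt% Fe.
25.19% − 18.35% gives a difference of 6.84 percentage points.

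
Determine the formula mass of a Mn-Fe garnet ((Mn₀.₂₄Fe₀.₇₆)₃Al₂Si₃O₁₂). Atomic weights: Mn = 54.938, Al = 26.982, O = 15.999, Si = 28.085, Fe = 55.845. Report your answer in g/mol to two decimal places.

The formula mass is the sum 0.72(54.938) + 2.28(55.845) + 2(26.982) + 3(28.085) + 12(15.999).

497.09 g/mol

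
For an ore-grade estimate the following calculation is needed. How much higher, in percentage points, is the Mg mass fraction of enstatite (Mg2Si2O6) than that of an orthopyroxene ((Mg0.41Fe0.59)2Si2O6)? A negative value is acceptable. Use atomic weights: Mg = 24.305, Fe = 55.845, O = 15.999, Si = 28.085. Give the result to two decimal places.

15.84 percentage points

M(Mg2Si2O6) = 200.774 g/mol, so wt% Mg = 48.610/200.774 × 100 = 24.21%.
M((Mg0.41Fe0.59)2Si2O6) = 237.991 g/mol, so wt% Mg = 19.930/237.991 × 100 = 8.37%.
24.21 − 8.37 = 15.84 pp.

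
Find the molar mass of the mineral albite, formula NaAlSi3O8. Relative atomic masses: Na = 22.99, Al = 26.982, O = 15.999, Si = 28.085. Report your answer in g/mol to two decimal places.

262.22 g/mol

M = 1×22.99 + 1×26.982 + 3×28.085 + 8×15.999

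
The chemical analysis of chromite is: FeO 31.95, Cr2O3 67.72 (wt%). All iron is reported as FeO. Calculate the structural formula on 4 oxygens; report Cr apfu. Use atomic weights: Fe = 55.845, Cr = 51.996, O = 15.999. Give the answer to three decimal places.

31.95 wt% FeO ÷ 71.844 g/mol = 0.44471 mol, giving 0.44471 Fe and 0.44471 O.
67.72 wt% Cr2O3 ÷ 151.989 g/mol = 0.44556 mol, giving 0.89112 Cr and 1.33668 O.
Oxygen sums to 1.78139; scaling by 4/1.78139 = 2.24544 puts the formula on 4 O.
Cr: 0.89112 × 2.24544 = 2.001 atoms per formula unit.

2.001 Cr apfu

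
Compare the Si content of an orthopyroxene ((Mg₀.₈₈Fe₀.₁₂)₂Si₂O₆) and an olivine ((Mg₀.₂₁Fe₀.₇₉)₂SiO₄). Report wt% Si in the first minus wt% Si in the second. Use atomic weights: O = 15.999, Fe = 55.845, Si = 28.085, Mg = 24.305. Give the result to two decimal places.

M((Mg₀.₈₈Fe₀.₁₂)₂Si₂O₆) = 208.344 g/mol, so wt% Si = 56.170/208.344 × 100 = 26.96%.
M((Mg₀.₂₁Fe₀.₇₉)₂SiO₄) = 190.524 g/mol, so wt% Si = 28.085/190.524 × 100 = 14.74%.
26.96 − 14.74 = 12.22 pp.

12.22 percentage points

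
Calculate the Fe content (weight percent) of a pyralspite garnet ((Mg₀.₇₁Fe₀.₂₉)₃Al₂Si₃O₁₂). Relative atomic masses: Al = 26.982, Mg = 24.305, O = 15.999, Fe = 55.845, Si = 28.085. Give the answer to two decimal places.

Molar mass of (Mg₀.₇₁Fe₀.₂₉)₃Al₂Si₃O₁₂: 2.13·24.305 + 0.87·55.845 + 2·26.982 + 3·28.085 + 12·15.999 = 430.562 g/mol.
Mass of Fe per formula unit: 0.87 × 55.845 = 48.585 g.
Weight fraction Fe = 48.585 / 430.562 = 0.1128.

11.28 weight percent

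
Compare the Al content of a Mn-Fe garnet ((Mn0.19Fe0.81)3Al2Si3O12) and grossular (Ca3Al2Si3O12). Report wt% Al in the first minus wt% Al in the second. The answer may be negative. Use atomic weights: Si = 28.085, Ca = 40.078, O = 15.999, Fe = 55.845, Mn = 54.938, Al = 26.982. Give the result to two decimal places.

-1.13 percentage points

Al in (Mn0.19Fe0.81)3Al2Si3O12: molar mass 497.225 g/mol; 2×26.982 = 53.964 g → 10.85 wt%.
Al in Ca3Al2Si3O12: molar mass 450.441 g/mol; 2×26.982 = 53.964 g → 11.98 wt%.
Difference = 10.85 − 11.98 = -1.13 percentage points.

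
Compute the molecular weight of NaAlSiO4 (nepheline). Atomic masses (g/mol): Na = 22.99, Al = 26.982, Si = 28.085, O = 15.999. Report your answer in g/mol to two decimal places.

Na: 1 × 22.99 = 22.9900
Al: 1 × 26.982 = 26.9820
Si: 1 × 28.085 = 28.0850
O: 4 × 15.999 = 63.9960
Summing the contributions gives the formula mass.

142.05 g/mol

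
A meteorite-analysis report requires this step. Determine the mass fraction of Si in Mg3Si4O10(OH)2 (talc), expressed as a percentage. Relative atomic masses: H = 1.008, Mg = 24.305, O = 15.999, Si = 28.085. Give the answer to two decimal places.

29.62 weight percent

M(Mg3Si4O10(OH)2) = 379.259 g/mol.
Si contributes 4 × 28.085 = 112.340 g per mole.
112.340/379.259 = 0.2962 → 29.62%.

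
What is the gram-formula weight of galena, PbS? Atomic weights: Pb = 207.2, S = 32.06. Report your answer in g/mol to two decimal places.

Pb: 1 × 207.2 = 207.2000
S: 1 × 32.06 = 32.0600
Summing the contributions gives the formula mass.

239.26 g/mol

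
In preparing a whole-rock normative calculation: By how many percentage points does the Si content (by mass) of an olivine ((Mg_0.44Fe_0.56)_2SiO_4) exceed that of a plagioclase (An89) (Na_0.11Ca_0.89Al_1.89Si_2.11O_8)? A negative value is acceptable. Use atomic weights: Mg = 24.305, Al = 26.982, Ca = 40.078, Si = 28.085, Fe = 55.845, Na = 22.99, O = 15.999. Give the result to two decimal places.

Si in (Mg_0.44Fe_0.56)_2SiO_4: molar mass 176.016 g/mol; 1×28.085 = 28.085 g → 15.96 wt%.
Si in Na_0.11Ca_0.89Al_1.89Si_2.11O_8: molar mass 276.446 g/mol; 2.11×28.085 = 59.259 g → 21.44 wt%.
Difference = 15.96 − 21.44 = -5.48 percentage points.

-5.48 percentage points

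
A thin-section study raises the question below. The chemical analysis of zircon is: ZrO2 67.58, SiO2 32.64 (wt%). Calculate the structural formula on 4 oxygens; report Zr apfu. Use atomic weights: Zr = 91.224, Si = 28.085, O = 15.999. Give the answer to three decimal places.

ZrO2 (M=123.222): mol = 0.54844; Zr = 0.54844, O = 1.09688.
SiO2 (M=60.083): mol = 0.54325; Si = 0.54325, O = 1.08650.
ΣO = 2.18338; factor = 4/ΣO = 1.83202.
Zr apfu = 0.54844 × 1.83202 = 1.005.

1.005 Zr apfu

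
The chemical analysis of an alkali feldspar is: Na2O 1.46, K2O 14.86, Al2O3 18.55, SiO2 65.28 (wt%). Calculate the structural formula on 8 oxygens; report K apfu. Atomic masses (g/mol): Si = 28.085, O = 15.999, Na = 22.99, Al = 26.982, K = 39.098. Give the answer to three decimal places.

0.870 K apfu

Na2O (M=61.979): mol = 0.02356; Na = 0.04712, O = 0.02356.
K2O (M=94.195): mol = 0.15776; K = 0.31552, O = 0.15776.
Al2O3 (M=101.961): mol = 0.18193; Al = 0.36386, O = 0.54579.
SiO2 (M=60.083): mol = 1.08650; Si = 1.08650, O = 2.17300.
ΣO = 2.90011; factor = 8/ΣO = 2.75852.
K apfu = 0.31552 × 2.75852 = 0.870.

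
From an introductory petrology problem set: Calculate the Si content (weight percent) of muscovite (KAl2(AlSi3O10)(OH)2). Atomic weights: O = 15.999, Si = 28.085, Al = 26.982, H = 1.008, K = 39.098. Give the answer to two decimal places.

Formula mass = 1×39.098 + 3×26.982 + 3×28.085 + 12×15.999 + 2×1.008 = 398.303 g/mol, of which 84.255 g is Si.
So Si makes up 84.255/398.303 = 0.2115 of the mass, i.e. 21.15%.

21.15 weight percent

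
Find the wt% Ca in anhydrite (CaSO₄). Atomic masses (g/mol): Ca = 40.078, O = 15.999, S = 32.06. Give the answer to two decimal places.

M(CaSO₄) = 136.134 g/mol.
Ca contributes 1 × 40.078 = 40.078 g per mole.
40.078/136.134 = 0.2944 → 29.44%.

29.44 wt%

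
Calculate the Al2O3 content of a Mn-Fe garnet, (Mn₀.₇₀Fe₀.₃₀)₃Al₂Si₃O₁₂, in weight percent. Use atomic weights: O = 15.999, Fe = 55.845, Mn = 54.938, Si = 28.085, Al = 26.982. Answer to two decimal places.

20.56 wt%

Molar mass of (Mn₀.₇₀Fe₀.₃₀)₃Al₂Si₃O₁₂ = 2.10*54.938 + 0.90*55.845 + 2*26.982 + 3*28.085 + 12*15.999 = 495.837 g/mol.
Each formula unit contains 2 Al, equivalent to 2/2 = 1.0000 mol Al2O3.
M(Al2O3) = 2×26.982 + 3×15.999 = 101.961 g/mol.
Mass of Al2O3 per formula unit = 1.0000 × 101.961 = 101.961 g.
Al2O3 wt% = 101.961 / 495.837 × 100 = 20.56%.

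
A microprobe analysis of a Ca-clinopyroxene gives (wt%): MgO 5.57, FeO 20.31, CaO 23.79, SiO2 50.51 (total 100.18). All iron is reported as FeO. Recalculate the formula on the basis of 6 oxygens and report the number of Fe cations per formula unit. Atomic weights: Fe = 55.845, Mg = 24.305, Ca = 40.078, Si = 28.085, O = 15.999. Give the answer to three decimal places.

5.57 wt% MgO ÷ 40.304 g/mol = 0.13820 mol, giving 0.13820 Mg and 0.13820 O.
20.31 wt% FeO ÷ 71.844 g/mol = 0.28270 mol, giving 0.28270 Fe and 0.28270 O.
23.79 wt% CaO ÷ 56.077 g/mol = 0.42424 mol, giving 0.42424 Ca and 0.42424 O.
50.51 wt% SiO2 ÷ 60.083 g/mol = 0.84067 mol, giving 0.84067 Si and 1.68134 O.
Oxygen sums to 2.52648; scaling by 6/2.52648 = 2.37485 puts the formula on 6 O.
Fe: 0.28270 × 2.37485 = 0.671 atoms per formula unit.

0.671 Fe apfu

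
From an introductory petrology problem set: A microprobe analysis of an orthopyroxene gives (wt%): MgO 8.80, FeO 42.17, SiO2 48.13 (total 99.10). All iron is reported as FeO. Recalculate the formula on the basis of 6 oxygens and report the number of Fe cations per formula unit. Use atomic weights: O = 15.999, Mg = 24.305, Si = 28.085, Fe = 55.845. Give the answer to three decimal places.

1.463 Fe apfu

MgO (M=40.304): mol = 0.21834; Mg = 0.21834, O = 0.21834.
FeO (M=71.844): mol = 0.58697; Fe = 0.58697, O = 0.58697.
SiO2 (M=60.083): mol = 0.80106; Si = 0.80106, O = 1.60212.
ΣO = 2.40743; factor = 6/ΣO = 2.49228.
Fe apfu = 0.58697 × 2.49228 = 1.463.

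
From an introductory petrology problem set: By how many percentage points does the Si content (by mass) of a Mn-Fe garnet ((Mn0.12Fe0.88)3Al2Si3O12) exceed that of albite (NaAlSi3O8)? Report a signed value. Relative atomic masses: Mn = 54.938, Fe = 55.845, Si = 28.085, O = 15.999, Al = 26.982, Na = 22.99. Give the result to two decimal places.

-15.19 percentage points

Si in (Mn0.12Fe0.88)3Al2Si3O12: molar mass 497.415 g/mol; 3×28.085 = 84.255 g → 16.94 wt%.
Si in NaAlSi3O8: molar mass 262.219 g/mol; 3×28.085 = 84.255 g → 32.13 wt%.
Difference = 16.94 − 32.13 = -15.19 percentage points.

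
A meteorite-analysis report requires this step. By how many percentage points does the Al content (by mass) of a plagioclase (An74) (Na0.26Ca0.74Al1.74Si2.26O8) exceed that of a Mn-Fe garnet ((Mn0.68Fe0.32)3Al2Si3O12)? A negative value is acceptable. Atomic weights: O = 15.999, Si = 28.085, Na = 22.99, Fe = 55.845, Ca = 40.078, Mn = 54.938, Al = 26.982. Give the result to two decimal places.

Al in Na0.26Ca0.74Al1.74Si2.26O8: molar mass 274.048 g/mol; 1.74×26.982 = 46.949 g → 17.13 wt%.
Al in (Mn0.68Fe0.32)3Al2Si3O12: molar mass 495.892 g/mol; 2×26.982 = 53.964 g → 10.88 wt%.
Difference = 17.13 − 10.88 = 6.25 percentage points.

6.25 percentage points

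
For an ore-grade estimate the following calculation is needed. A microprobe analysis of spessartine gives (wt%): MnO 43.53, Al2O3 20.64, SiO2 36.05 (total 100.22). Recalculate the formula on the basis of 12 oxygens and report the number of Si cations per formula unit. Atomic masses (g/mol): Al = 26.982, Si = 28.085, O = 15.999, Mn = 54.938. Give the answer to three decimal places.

2.974 Si apfu

MnO (M=70.937): mol = 0.61364; Mn = 0.61364, O = 0.61364.
Al2O3 (M=101.961): mol = 0.20243; Al = 0.40486, O = 0.60729.
SiO2 (M=60.083): mol = 0.60000; Si = 0.60000, O = 1.20000.
ΣO = 2.42093; factor = 12/ΣO = 4.95677.
Si apfu = 0.60000 × 4.95677 = 2.974.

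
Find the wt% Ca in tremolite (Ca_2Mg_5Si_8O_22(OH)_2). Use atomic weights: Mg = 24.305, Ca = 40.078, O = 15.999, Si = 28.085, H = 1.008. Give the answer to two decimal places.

9.87 mass %

Molar mass of Ca_2Mg_5Si_8O_22(OH)_2: 2·40.078 + 5·24.305 + 8·28.085 + 24·15.999 + 2·1.008 = 812.353 g/mol.
Mass of Ca per formula unit: 2 × 40.078 = 80.156 g.
Weight fraction Ca = 80.156 / 812.353 = 0.0987.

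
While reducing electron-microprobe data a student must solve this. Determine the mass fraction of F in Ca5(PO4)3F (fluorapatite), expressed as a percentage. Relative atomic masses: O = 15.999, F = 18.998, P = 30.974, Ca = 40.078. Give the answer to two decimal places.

3.77 wt%

M(Ca5(PO4)3F) = 504.298 g/mol.
F contributes 1 × 18.998 = 18.998 g per mole.
18.998/504.298 = 0.0377 → 3.77%.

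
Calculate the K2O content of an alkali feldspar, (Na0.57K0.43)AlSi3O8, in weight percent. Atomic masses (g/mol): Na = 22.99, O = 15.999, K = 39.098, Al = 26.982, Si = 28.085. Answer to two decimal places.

Formula mass = 269.145 g/mol.
0.43 K → 0.2150 mol K2O per formula unit; M(K2O) = 94.195, so K2O mass = 20.252 g.
20.252/269.145 × 100 = 7.52 wt%.

7.52 wt%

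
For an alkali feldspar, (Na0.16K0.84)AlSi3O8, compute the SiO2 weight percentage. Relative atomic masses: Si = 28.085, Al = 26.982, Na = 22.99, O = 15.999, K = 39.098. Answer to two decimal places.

65.37 wt%

M((Na0.16K0.84)AlSi3O8) = 275.750 g/mol; M(SiO2) = 60.083 g/mol.
Moles SiO2 per formula unit = 3 Si ÷ 1 = 3.0000.
SiO2 fraction = (3.0000 × 60.083) / 275.750 = 180.249/275.750 = 0.6537.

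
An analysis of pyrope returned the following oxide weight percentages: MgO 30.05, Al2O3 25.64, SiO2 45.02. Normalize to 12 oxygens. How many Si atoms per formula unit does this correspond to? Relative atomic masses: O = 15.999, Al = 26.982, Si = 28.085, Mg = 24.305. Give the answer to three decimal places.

30.05 wt% MgO ÷ 40.304 g/mol = 0.74558 mol, giving 0.74558 Mg and 0.74558 O.
25.64 wt% Al2O3 ÷ 101.961 g/mol = 0.25147 mol, giving 0.50294 Al and 0.75441 O.
45.02 wt% SiO2 ÷ 60.083 g/mol = 0.74930 mol, giving 0.74930 Si and 1.49860 O.
Oxygen sums to 2.99859; scaling by 12/2.99859 = 4.00188 puts the formula on 12 O.
Si: 0.74930 × 4.00188 = 2.999 atoms per formula unit.

2.999 Si apfu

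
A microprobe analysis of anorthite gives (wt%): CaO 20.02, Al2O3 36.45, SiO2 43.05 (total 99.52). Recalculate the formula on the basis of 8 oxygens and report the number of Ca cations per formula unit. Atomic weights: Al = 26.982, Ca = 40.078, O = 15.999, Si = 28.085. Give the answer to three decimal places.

0.998 Ca apfu

CaO: 20.02/56.077 = 0.35701 mol → 0.35701 mol Ca, 0.35701 mol O.
Al2O3: 36.45/101.961 = 0.35749 mol → 0.71498 mol Al, 1.07247 mol O.
SiO2: 43.05/60.083 = 0.71651 mol → 0.71651 mol Si, 1.43302 mol O.
Total oxygen = 2.86250 mol. Normalization factor = 8/2.86250 = 2.79476.
Ca per 8 O = 0.35701 × 2.79476 = 0.998.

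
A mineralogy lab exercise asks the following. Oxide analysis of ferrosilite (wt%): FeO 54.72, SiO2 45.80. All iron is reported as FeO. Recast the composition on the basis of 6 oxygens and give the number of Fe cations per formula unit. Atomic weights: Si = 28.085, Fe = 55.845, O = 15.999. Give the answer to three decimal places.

54.72 wt% FeO ÷ 71.844 g/mol = 0.76165 mol, giving 0.76165 Fe and 0.76165 O.
45.80 wt% SiO2 ÷ 60.083 g/mol = 0.76228 mol, giving 0.76228 Si and 1.52456 O.
Oxygen sums to 2.28621; scaling by 6/2.28621 = 2.62443 puts the formula on 6 O.
Fe: 0.76165 × 2.62443 = 1.999 atoms per formula unit.

1.999 Fe apfu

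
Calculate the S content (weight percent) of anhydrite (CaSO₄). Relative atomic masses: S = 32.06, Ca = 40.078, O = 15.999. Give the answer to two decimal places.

23.55 weight percent

M(CaSO₄) = 136.134 g/mol.
S contributes 1 × 32.06 = 32.060 g per mole.
32.060/136.134 = 0.2355 → 23.55%.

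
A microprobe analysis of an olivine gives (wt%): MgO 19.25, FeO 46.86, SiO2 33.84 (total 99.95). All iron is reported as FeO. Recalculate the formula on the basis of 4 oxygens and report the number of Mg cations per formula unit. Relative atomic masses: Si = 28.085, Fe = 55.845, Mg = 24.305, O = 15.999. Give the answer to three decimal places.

19.25 wt% MgO ÷ 40.304 g/mol = 0.47762 mol, giving 0.47762 Mg and 0.47762 O.
46.86 wt% FeO ÷ 71.844 g/mol = 0.65225 mol, giving 0.65225 Fe and 0.65225 O.
33.84 wt% SiO2 ÷ 60.083 g/mol = 0.56322 mol, giving 0.56322 Si and 1.12644 O.
Oxygen sums to 2.25631; scaling by 4/2.25631 = 1.77281 puts the formula on 4 O.
Mg: 0.47762 × 1.77281 = 0.847 atoms per formula unit.

0.847 Mg apfu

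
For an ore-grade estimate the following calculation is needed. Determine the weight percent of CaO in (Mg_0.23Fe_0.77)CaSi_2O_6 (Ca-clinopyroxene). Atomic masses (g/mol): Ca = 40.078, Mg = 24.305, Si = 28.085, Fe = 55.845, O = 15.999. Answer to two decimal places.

M((Mg_0.23Fe_0.77)CaSi_2O_6) = 240.833 g/mol; M(CaO) = 56.077 g/mol.
Moles CaO per formula unit = 1 Ca ÷ 1 = 1.0000.
CaO fraction = (1.0000 × 56.077) / 240.833 = 56.077/240.833 = 0.2328.

23.28 wt%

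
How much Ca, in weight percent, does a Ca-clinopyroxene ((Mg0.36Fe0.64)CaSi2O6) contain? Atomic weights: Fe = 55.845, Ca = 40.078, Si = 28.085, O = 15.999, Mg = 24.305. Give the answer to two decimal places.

Molar mass of (Mg0.36Fe0.64)CaSi2O6: 0.36*24.305 + 0.64*55.845 + 1*40.078 + 2*28.085 + 6*15.999 = 236.733 g/mol.
Mass of Ca per formula unit: 1 × 40.078 = 40.078 g.
Weight fraction Ca = 40.078 / 236.733 = 0.1693.

16.93 weight percent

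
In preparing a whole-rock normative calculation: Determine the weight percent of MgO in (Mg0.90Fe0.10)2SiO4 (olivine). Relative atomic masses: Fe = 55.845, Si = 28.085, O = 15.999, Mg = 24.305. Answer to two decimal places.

Formula mass = 146.999 g/mol.
1.80 Mg → 1.8000 mol MgO per formula unit; M(MgO) = 40.304, so MgO mass = 72.547 g.
72.547/146.999 × 100 = 49.35 wt%.

49.35 wt%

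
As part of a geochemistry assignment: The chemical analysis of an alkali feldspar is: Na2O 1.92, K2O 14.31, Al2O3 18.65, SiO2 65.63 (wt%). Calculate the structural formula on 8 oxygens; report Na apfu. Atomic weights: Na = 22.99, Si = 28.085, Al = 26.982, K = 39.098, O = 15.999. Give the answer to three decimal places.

1.92 wt% Na2O ÷ 61.979 g/mol = 0.03098 mol, giving 0.06196 Na and 0.03098 O.
14.31 wt% K2O ÷ 94.195 g/mol = 0.15192 mol, giving 0.30384 K and 0.15192 O.
18.65 wt% Al2O3 ÷ 101.961 g/mol = 0.18291 mol, giving 0.36582 Al and 0.54873 O.
65.63 wt% SiO2 ÷ 60.083 g/mol = 1.09232 mol, giving 1.09232 Si and 2.18464 O.
Oxygen sums to 2.91627; scaling by 8/2.91627 = 2.74323 puts the formula on 8 O.
Na: 0.06196 × 2.74323 = 0.170 atoms per formula unit.

0.170 Na apfu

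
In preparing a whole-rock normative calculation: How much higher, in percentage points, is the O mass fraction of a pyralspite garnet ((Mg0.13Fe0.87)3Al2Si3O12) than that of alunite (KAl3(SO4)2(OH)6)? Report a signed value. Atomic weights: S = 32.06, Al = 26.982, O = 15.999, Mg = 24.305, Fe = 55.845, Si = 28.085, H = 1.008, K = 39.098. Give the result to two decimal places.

-14.53 percentage points

M((Mg0.13Fe0.87)3Al2Si3O12) = 485.441 g/mol, so wt% O = 191.988/485.441 × 100 = 39.55%.
M(KAl3(SO4)2(OH)6) = 414.198 g/mol, so wt% O = 223.986/414.198 × 100 = 54.08%.
39.55 − 54.08 = -14.53 pp.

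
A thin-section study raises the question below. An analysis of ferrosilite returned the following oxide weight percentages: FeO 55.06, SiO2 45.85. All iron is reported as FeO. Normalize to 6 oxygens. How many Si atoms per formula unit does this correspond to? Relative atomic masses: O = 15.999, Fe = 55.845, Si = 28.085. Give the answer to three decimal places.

FeO (M=71.844): mol = 0.76638; Fe = 0.76638, O = 0.76638.
SiO2 (M=60.083): mol = 0.76311; Si = 0.76311, O = 1.52622.
ΣO = 2.29260; factor = 6/ΣO = 2.61712.
Si apfu = 0.76311 × 2.61712 = 1.997.

1.997 Si apfu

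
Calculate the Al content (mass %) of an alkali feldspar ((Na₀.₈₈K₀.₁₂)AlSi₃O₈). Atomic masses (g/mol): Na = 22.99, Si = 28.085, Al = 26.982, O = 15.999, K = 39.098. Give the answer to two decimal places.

10.21 mass %

Formula mass = 0.88*22.99 + 0.12*39.098 + 1*26.982 + 3*28.085 + 8*15.999 = 264.152 g/mol, of which 26.982 g is Al.
So Al makes up 26.982/264.152 = 0.1021 of the mass, i.e. 10.21%.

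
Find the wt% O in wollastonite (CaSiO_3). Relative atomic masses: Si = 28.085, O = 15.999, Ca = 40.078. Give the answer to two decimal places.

M(CaSiO_3) = 116.160 g/mol.
O contributes 3 × 15.999 = 47.997 g per mole.
47.997/116.160 = 0.4132 → 41.32%.

41.32 weight percent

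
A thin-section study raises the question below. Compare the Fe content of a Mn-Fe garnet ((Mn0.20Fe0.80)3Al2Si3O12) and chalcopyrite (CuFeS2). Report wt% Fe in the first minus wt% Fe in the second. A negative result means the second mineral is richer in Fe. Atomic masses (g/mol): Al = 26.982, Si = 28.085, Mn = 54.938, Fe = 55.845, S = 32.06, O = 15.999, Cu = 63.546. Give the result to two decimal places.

M((Mn0.20Fe0.80)3Al2Si3O12) = 497.198 g/mol, so wt% Fe = 134.028/497.198 × 100 = 26.96%.
M(CuFeS2) = 183.511 g/mol, so wt% Fe = 55.845/183.511 × 100 = 30.43%.
26.96 − 30.43 = -3.47 pp.

-3.47 percentage points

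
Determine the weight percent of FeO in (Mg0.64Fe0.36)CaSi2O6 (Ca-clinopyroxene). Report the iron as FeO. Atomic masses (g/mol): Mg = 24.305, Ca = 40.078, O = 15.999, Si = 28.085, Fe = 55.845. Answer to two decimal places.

11.35 wt%

M((Mg0.64Fe0.36)CaSi2O6) = 227.901 g/mol; M(FeO) = 71.844 g/mol.
Moles FeO per formula unit = 0.36 Fe ÷ 1 = 0.3600.
FeO fraction = (0.3600 × 71.844) / 227.901 = 25.864/227.901 = 0.1135.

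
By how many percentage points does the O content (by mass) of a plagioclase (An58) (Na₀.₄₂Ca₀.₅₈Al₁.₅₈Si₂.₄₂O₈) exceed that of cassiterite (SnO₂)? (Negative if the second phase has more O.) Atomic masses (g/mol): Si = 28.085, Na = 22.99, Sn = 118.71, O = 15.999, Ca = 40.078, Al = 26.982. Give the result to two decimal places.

25.91 percentage points

M(Na₀.₄₂Ca₀.₅₈Al₁.₅₈Si₂.₄₂O₈) = 271.490 g/mol, so wt% O = 127.992/271.490 × 100 = 47.14%.
M(SnO₂) = 150.708 g/mol, so wt% O = 31.998/150.708 × 100 = 21.23%.
47.14 − 21.23 = 25.91 pp.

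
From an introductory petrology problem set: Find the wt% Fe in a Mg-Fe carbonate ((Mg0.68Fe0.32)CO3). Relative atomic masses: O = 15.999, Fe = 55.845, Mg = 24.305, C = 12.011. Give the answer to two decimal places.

18.93 weight percent

Molar mass of (Mg0.68Fe0.32)CO3: 0.68×24.305 + 0.32×55.845 + 1×12.011 + 3×15.999 = 94.406 g/mol.
Mass of Fe per formula unit: 0.32 × 55.845 = 17.870 g.
Weight fraction Fe = 17.870 / 94.406 = 0.1893.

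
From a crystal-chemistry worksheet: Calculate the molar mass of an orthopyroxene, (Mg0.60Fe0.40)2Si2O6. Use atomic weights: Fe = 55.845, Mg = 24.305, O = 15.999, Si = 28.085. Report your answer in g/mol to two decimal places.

Mg: 1.20 × 24.305 = 29.1660
Fe: 0.80 × 55.845 = 44.6760
Si: 2 × 28.085 = 56.1700
O: 6 × 15.999 = 95.9940
Summing the contributions gives the formula mass.

226.01 g/mol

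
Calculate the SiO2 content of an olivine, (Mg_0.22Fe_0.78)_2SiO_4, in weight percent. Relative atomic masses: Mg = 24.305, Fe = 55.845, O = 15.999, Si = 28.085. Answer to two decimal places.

31.64 wt%

M((Mg_0.22Fe_0.78)_2SiO_4) = 189.893 g/mol; M(SiO2) = 60.083 g/mol.
Moles SiO2 per formula unit = 1 Si ÷ 1 = 1.0000.
SiO2 fraction = (1.0000 × 60.083) / 189.893 = 60.083/189.893 = 0.3164.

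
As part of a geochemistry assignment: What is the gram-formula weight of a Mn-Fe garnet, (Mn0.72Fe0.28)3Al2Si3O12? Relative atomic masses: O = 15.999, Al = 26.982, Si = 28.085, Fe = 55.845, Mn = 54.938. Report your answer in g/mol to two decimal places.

M = 2.16×54.938 + 0.84×55.845 + 2×26.982 + 3×28.085 + 12×15.999

495.78 g/mol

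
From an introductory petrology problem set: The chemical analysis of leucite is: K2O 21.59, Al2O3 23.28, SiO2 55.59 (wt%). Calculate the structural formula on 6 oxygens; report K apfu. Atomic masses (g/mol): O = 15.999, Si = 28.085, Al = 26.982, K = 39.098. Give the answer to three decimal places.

0.995 K apfu

21.59 wt% K2O ÷ 94.195 g/mol = 0.22921 mol, giving 0.45842 K and 0.22921 O.
23.28 wt% Al2O3 ÷ 101.961 g/mol = 0.22832 mol, giving 0.45664 Al and 0.68496 O.
55.59 wt% SiO2 ÷ 60.083 g/mol = 0.92522 mol, giving 0.92522 Si and 1.85044 O.
Oxygen sums to 2.76461; scaling by 6/2.76461 = 2.17029 puts the formula on 6 O.
K: 0.45842 × 2.17029 = 0.995 atoms per formula unit.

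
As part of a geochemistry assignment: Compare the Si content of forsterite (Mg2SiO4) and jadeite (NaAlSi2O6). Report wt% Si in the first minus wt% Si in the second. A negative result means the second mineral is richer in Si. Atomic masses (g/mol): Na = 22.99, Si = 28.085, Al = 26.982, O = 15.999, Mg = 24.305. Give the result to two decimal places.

-7.83 percentage points

Si in Mg2SiO4: molar mass 140.691 g/mol; 1×28.085 = 28.085 g → 19.96 wt%.
Si in NaAlSi2O6: molar mass 202.136 g/mol; 2×28.085 = 56.170 g → 27.79 wt%.
Difference = 19.96 − 27.79 = -7.83 percentage points.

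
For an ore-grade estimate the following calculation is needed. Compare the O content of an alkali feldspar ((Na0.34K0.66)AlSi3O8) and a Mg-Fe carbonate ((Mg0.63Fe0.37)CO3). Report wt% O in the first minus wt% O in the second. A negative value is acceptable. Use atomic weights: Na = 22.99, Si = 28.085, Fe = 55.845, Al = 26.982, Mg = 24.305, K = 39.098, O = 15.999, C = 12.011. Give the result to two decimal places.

-3.10 percentage points

First mineral: 127.992 g O in 272.850 g formula = 46.91 wt% O.
Second mineral: 47.997 g O in 95.983 g formula = 50.01 wt% O.
46.91% − 50.01% gives a difference of -3.10 percentage points.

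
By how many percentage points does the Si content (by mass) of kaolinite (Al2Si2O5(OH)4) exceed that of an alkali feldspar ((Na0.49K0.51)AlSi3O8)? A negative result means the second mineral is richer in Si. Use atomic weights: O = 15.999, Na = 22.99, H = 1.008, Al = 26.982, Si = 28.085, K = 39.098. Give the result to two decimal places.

-9.40 percentage points

First mineral: 56.170 g Si in 258.157 g formula = 21.76 wt% Si.
Second mineral: 84.255 g Si in 270.434 g formula = 31.16 wt% Si.
21.76% − 31.16% gives a difference of -9.40 percentage points.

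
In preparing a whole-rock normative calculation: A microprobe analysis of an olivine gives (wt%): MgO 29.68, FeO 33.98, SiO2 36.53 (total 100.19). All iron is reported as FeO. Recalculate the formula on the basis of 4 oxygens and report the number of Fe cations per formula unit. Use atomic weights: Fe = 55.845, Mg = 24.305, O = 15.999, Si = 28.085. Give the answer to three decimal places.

0.780 Fe apfu

29.68 wt% MgO ÷ 40.304 g/mol = 0.73640 mol, giving 0.73640 Mg and 0.73640 O.
33.98 wt% FeO ÷ 71.844 g/mol = 0.47297 mol, giving 0.47297 Fe and 0.47297 O.
36.53 wt% SiO2 ÷ 60.083 g/mol = 0.60799 mol, giving 0.60799 Si and 1.21598 O.
Oxygen sums to 2.42535; scaling by 4/2.42535 = 1.64925 puts the formula on 4 O.
Fe: 0.47297 × 1.64925 = 0.780 atoms per formula unit.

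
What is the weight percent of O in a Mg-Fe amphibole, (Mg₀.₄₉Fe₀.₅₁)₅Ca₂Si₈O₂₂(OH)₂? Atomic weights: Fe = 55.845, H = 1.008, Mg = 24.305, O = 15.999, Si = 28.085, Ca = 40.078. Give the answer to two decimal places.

43.01 mass %

Formula mass = 2.45×24.305 + 2.55×55.845 + 2×40.078 + 8×28.085 + 24×15.999 + 2×1.008 = 892.780 g/mol, of which 383.976 g is O.
So O makes up 383.976/892.780 = 0.4301 of the mass, i.e. 43.01%.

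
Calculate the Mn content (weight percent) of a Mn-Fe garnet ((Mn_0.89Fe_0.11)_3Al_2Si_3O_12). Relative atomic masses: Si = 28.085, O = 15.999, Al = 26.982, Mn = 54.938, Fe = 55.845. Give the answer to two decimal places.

29.61 weight percent

Formula mass = 2.67*54.938 + 0.33*55.845 + 2*26.982 + 3*28.085 + 12*15.999 = 495.320 g/mol, of which 146.684 g is Mn.
So Mn makes up 146.684/495.320 = 0.2961 of the mass, i.e. 29.61%.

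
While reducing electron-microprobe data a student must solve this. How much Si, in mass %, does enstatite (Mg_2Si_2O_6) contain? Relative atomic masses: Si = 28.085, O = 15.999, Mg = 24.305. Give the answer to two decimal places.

27.98 mass %

Formula mass = 2×24.305 + 2×28.085 + 6×15.999 = 200.774 g/mol, of which 56.170 g is Si.
So Si makes up 56.170/200.774 = 0.2798 of the mass, i.e. 27.98%.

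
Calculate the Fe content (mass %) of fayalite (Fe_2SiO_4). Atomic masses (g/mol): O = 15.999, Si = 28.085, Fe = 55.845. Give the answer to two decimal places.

54.81 mass %

Formula mass = 2×55.845 + 1×28.085 + 4×15.999 = 203.771 g/mol, of which 111.690 g is Fe.
So Fe makes up 111.690/203.771 = 0.5481 of the mass, i.e. 54.81%.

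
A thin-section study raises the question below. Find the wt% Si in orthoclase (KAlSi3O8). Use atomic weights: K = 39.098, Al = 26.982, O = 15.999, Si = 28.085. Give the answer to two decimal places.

Molar mass of KAlSi3O8: 1·39.098 + 1·26.982 + 3·28.085 + 8·15.999 = 278.327 g/mol.
Mass of Si per formula unit: 3 × 28.085 = 84.255 g.
Weight fraction Si = 84.255 / 278.327 = 0.3027.

30.27 wt%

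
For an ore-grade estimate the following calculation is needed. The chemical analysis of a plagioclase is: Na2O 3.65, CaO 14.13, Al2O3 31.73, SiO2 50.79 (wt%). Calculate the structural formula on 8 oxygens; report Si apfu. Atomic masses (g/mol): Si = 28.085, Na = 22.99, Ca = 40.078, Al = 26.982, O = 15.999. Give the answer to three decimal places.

2.304 Si apfu

Na2O: 3.65/61.979 = 0.05889 mol → 0.11778 mol Na, 0.05889 mol O.
CaO: 14.13/56.077 = 0.25197 mol → 0.25197 mol Ca, 0.25197 mol O.
Al2O3: 31.73/101.961 = 0.31120 mol → 0.62240 mol Al, 0.93360 mol O.
SiO2: 50.79/60.083 = 0.84533 mol → 0.84533 mol Si, 1.69066 mol O.
Total oxygen = 2.93512 mol. Normalization factor = 8/2.93512 = 2.72561.
Si per 8 O = 0.84533 × 2.72561 = 2.304.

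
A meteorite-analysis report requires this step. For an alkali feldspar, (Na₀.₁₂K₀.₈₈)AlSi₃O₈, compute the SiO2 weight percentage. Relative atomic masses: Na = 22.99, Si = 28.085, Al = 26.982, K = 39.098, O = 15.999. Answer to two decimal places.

Formula mass = 276.394 g/mol.
3 Si → 3.0000 mol SiO2 per formula unit; M(SiO2) = 60.083, so SiO2 mass = 180.249 g.
180.249/276.394 × 100 = 65.21 wt%.

65.21 wt%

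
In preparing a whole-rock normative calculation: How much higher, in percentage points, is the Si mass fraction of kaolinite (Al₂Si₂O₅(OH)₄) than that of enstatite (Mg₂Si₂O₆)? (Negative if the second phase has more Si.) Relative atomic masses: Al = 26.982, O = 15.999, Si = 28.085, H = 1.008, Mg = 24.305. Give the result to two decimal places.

-6.22 percentage points

M(Al₂Si₂O₅(OH)₄) = 258.157 g/mol, so wt% Si = 56.170/258.157 × 100 = 21.76%.
M(Mg₂Si₂O₆) = 200.774 g/mol, so wt% Si = 56.170/200.774 × 100 = 27.98%.
21.76 − 27.98 = -6.22 pp.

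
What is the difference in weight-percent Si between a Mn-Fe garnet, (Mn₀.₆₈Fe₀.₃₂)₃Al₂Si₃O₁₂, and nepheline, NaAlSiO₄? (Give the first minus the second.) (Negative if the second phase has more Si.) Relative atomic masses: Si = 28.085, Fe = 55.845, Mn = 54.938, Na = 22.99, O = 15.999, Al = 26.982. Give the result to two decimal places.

-2.78 percentage points

First mineral: 84.255 g Si in 495.892 g formula = 16.99 wt% Si.
Second mineral: 28.085 g Si in 142.053 g formula = 19.77 wt% Si.
16.99% − 19.77% gives a difference of -2.78 percentage points.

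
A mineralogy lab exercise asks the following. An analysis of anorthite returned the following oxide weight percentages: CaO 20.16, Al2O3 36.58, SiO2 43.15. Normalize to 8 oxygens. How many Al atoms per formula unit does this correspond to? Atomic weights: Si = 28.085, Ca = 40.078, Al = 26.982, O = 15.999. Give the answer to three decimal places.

CaO: 20.16/56.077 = 0.35951 mol → 0.35951 mol Ca, 0.35951 mol O.
Al2O3: 36.58/101.961 = 0.35876 mol → 0.71752 mol Al, 1.07628 mol O.
SiO2: 43.15/60.083 = 0.71817 mol → 0.71817 mol Si, 1.43634 mol O.
Total oxygen = 2.87213 mol. Normalization factor = 8/2.87213 = 2.78539.
Al per 8 O = 0.71752 × 2.78539 = 1.999.

1.999 Al apfu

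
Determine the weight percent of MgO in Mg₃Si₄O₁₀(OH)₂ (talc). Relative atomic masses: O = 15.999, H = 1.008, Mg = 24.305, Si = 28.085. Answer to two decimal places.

31.88 wt%

Molar mass of Mg₃Si₄O₁₀(OH)₂ = 3×24.305 + 4×28.085 + 12×15.999 + 2×1.008 = 379.259 g/mol.
Each formula unit contains 3 Mg, equivalent to 3/1 = 3.0000 mol MgO.
M(MgO) = 1×24.305 + 1×15.999 = 40.304 g/mol.
Mass of MgO per formula unit = 3.0000 × 40.304 = 120.912 g.
MgO wt% = 120.912 / 379.259 × 100 = 31.88%.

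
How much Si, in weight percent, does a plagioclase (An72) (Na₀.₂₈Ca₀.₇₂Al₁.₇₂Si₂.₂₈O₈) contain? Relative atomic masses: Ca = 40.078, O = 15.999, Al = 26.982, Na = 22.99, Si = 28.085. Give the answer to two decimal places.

23.39 weight percent

Molar mass of Na₀.₂₈Ca₀.₇₂Al₁.₇₂Si₂.₂₈O₈: 0.28·22.99 + 0.72·40.078 + 1.72·26.982 + 2.28·28.085 + 8·15.999 = 273.728 g/mol.
Mass of Si per formula unit: 2.28 × 28.085 = 64.034 g.
Weight fraction Si = 64.034 / 273.728 = 0.2339.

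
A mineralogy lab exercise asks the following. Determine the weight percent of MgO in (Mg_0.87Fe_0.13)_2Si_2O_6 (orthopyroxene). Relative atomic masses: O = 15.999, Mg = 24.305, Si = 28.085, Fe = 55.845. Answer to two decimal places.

Formula mass = 208.974 g/mol.
1.74 Mg → 1.7400 mol MgO per formula unit; M(MgO) = 40.304, so MgO mass = 70.129 g.
70.129/208.974 × 100 = 33.56 wt%.

33.56 wt%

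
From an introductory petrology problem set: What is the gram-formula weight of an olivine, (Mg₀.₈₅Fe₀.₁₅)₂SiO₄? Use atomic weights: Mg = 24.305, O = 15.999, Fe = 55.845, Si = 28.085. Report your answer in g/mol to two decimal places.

150.15 g/mol

The formula mass is the sum 1.70·24.305 + 0.30·55.845 + 1·28.085 + 4·15.999.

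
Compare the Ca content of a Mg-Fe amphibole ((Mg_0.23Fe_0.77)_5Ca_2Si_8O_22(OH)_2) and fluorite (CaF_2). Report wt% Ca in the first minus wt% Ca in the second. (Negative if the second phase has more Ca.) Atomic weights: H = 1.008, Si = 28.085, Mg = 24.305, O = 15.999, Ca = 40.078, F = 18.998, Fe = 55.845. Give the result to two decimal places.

First mineral: 80.156 g Ca in 933.782 g formula = 8.58 wt% Ca.
Second mineral: 40.078 g Ca in 78.074 g formula = 51.33 wt% Ca.
8.58% − 51.33% gives a difference of -42.75 percentage points.

-42.75 percentage points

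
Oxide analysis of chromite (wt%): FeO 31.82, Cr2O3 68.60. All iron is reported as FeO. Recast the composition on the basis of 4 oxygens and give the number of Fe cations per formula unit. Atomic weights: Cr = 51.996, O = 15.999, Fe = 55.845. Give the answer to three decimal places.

0.986 Fe apfu

FeO: 31.82/71.844 = 0.44290 mol → 0.44290 mol Fe, 0.44290 mol O.
Cr2O3: 68.60/151.989 = 0.45135 mol → 0.90270 mol Cr, 1.35405 mol O.
Total oxygen = 1.79695 mol. Normalization factor = 4/1.79695 = 2.22599.
Fe per 4 O = 0.44290 × 2.22599 = 0.986.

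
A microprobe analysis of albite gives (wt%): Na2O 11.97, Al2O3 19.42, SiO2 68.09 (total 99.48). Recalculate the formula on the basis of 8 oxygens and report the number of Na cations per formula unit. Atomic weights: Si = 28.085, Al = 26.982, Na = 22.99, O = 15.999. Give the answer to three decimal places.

Na2O (M=61.979): mol = 0.19313; Na = 0.38626, O = 0.19313.
Al2O3 (M=101.961): mol = 0.19046; Al = 0.38092, O = 0.57138.
SiO2 (M=60.083): mol = 1.13327; Si = 1.13327, O = 2.26654.
ΣO = 3.03105; factor = 8/ΣO = 2.63935.
Na apfu = 0.38626 × 2.63935 = 1.019.

1.019 Na apfu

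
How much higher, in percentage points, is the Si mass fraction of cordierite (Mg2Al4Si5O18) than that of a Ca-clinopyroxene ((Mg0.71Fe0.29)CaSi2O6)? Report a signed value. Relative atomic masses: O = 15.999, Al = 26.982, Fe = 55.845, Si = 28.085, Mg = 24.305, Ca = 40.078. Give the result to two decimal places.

First mineral: 140.425 g Si in 584.945 g formula = 24.01 wt% Si.
Second mineral: 56.170 g Si in 225.694 g formula = 24.89 wt% Si.
24.01% − 24.89% gives a difference of -0.88 percentage points.

-0.88 percentage points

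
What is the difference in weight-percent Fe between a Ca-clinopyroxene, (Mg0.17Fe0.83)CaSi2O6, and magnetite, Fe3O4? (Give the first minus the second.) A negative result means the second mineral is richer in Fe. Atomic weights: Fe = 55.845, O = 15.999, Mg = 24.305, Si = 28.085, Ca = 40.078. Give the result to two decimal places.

-53.26 percentage points

First mineral: 46.351 g Fe in 242.725 g formula = 19.10 wt% Fe.
Second mineral: 167.535 g Fe in 231.531 g formula = 72.36 wt% Fe.
19.10% − 72.36% gives a difference of -53.26 percentage points.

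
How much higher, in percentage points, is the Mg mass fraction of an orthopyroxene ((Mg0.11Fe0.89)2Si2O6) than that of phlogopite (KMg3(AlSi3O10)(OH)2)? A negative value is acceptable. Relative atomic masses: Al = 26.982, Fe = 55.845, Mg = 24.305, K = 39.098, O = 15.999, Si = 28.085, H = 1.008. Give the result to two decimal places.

M((Mg0.11Fe0.89)2Si2O6) = 256.915 g/mol, so wt% Mg = 5.347/256.915 × 100 = 2.08%.
M(KMg3(AlSi3O10)(OH)2) = 417.254 g/mol, so wt% Mg = 72.915/417.254 × 100 = 17.47%.
2.08 − 17.47 = -15.39 pp.

-15.39 percentage points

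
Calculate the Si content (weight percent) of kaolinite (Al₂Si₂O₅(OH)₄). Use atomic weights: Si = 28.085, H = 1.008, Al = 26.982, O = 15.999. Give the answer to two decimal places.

Formula mass = 2*26.982 + 2*28.085 + 9*15.999 + 4*1.008 = 258.157 g/mol, of which 56.170 g is Si.
So Si makes up 56.170/258.157 = 0.2176 of the mass, i.e. 21.76%.

21.76 weight percent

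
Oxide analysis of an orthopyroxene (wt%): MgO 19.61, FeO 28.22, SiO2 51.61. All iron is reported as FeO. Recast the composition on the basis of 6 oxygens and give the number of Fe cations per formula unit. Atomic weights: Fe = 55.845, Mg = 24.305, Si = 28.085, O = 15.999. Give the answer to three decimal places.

MgO (M=40.304): mol = 0.48655; Mg = 0.48655, O = 0.48655.
FeO (M=71.844): mol = 0.39280; Fe = 0.39280, O = 0.39280.
SiO2 (M=60.083): mol = 0.85898; Si = 0.85898, O = 1.71796.
ΣO = 2.59731; factor = 6/ΣO = 2.31008.
Fe apfu = 0.39280 × 2.31008 = 0.907.

0.907 Fe apfu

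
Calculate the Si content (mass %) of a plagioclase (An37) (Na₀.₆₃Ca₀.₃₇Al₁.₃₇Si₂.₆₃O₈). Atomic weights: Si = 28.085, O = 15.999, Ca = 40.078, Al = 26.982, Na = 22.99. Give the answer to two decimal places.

Molar mass of Na₀.₆₃Ca₀.₃₇Al₁.₃₇Si₂.₆₃O₈: 0.63*22.99 + 0.37*40.078 + 1.37*26.982 + 2.63*28.085 + 8*15.999 = 268.133 g/mol.
Mass of Si per formula unit: 2.63 × 28.085 = 73.864 g.
Weight fraction Si = 73.864 / 268.133 = 0.2755.

27.55 mass %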